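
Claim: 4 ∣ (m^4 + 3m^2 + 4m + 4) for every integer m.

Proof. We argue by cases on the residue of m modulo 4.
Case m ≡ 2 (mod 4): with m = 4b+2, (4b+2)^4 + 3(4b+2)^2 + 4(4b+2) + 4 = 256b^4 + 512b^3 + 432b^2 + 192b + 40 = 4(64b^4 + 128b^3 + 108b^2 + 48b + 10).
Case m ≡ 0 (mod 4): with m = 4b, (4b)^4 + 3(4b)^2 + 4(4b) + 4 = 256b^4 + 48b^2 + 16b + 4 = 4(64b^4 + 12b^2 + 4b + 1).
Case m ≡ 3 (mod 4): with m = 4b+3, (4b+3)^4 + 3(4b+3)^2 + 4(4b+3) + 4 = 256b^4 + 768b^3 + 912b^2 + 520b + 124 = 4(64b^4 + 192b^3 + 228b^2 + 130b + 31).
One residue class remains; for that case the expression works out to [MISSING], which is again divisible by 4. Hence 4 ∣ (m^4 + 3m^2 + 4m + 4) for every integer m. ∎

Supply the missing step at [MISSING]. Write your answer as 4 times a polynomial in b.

4(64b^4 + 64b^3 + 36b^2 + 14b + 3)

The residues treated are {2, 0, 3}, so the missing case is m ≡ 1 (mod 4); write m = 4b+1.
Then (4b+1)^4 + 3(4b+1)^2 + 4(4b+1) + 4 = 256b^4 + 256b^3 + 144b^2 + 56b + 12 = 4(64b^4 + 64b^3 + 36b^2 + 14b + 3).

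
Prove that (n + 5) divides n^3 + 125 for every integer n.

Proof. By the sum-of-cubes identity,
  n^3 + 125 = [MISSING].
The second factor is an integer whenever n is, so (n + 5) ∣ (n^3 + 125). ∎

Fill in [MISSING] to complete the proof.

Polynomial division of n^3 + 125 by n + 5 leaves remainder 0 and quotient n^2 - 5n + 25.
Hence n^3 + 125 = (n + 5)(n^2 - 5n + 25).

(n + 5)(n^2 - 5n + 25)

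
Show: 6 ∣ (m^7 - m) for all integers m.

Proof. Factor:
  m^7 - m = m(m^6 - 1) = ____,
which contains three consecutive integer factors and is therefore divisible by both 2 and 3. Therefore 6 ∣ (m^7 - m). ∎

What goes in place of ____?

(m - 1)m(m + 1)(m^4 + m^2 + 1)

m^6 - 1 = (m^2 - 1)(m^4 + m^2 + 1), and m^2 - 1 = (m-1)(m+1).
So m(m^6 - 1) = (m - 1)m(m + 1)(m^4 + m^2 + 1).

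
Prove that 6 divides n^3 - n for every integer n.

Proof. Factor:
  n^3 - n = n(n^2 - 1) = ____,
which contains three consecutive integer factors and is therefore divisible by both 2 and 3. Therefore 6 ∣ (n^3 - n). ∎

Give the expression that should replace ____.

n(n^2 - 1) = n(n - 1)(n + 1) = (n - 1)n(n + 1).
These three factors are consecutive integers, so their product is divisible by 6.

(n - 1)n(n + 1)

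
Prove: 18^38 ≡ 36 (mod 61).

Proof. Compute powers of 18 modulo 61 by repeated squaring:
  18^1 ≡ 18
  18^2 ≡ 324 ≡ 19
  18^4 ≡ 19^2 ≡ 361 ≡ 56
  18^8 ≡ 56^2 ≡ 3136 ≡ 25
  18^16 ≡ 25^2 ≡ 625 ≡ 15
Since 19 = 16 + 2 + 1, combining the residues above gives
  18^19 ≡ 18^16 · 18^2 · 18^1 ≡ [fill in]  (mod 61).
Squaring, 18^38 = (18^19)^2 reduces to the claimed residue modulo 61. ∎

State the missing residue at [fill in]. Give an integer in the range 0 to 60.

Multiply the listed residues: 15 · 19 · 18 = 285 → 5130.
Reducing modulo 61: 5130 = 84·61 + 6, so 18^19 ≡ 6.

6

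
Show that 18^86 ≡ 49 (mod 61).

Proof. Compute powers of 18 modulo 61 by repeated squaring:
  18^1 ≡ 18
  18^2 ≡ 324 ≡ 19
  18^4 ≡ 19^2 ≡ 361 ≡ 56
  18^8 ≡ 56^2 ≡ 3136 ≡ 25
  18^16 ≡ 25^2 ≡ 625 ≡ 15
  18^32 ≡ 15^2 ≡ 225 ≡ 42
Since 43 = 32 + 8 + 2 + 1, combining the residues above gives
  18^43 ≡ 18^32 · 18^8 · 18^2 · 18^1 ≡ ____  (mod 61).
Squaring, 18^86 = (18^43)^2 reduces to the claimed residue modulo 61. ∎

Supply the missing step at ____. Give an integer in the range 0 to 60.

Multiply the listed residues: 42 · 25 · 19 · 18 = 1050 → 19950 → 359100.
Reducing modulo 61: 359100 = 5886·61 + 54, so 18^43 ≡ 54.

54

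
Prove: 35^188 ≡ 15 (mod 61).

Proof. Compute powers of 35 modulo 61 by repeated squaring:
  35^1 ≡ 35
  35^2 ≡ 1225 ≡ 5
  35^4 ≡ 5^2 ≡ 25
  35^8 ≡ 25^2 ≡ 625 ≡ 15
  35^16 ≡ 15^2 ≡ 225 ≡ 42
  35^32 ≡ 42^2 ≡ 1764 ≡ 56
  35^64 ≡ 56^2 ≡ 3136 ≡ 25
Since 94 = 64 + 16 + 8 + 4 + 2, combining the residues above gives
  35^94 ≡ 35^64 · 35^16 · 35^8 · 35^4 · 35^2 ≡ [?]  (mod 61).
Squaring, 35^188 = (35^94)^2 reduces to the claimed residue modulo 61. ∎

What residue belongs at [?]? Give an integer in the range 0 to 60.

36

35^64 · 35^16 · 35^8 · 35^4 · 35^2 ≡ 25 · 42 · 15 · 25 · 5 = 1968750.
1968750 mod 61 = 36, so 35^94 ≡ 36 (mod 61).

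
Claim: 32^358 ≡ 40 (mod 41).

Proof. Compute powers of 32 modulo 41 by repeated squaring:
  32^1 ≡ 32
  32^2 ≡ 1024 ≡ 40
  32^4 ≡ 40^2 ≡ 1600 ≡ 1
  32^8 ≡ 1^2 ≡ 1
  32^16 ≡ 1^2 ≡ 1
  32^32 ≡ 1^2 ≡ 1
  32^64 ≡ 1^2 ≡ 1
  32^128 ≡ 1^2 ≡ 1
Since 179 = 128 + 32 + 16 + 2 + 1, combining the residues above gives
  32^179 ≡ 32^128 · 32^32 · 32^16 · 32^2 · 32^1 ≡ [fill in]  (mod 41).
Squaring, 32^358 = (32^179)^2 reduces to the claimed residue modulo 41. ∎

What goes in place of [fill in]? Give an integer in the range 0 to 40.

9

32^128 · 32^32 · 32^16 · 32^2 · 32^1 ≡ 1 · 1 · 1 · 40 · 32 = 1280.
1280 mod 41 = 9, so 32^179 ≡ 9 (mod 41).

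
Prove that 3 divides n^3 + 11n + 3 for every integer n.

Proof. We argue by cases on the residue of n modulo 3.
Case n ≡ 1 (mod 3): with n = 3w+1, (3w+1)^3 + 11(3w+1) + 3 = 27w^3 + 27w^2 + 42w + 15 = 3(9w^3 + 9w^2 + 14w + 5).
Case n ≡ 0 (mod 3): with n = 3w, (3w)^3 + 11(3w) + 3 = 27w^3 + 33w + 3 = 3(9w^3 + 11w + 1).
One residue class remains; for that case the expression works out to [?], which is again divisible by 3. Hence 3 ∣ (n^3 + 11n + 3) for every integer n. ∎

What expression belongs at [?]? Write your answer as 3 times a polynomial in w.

3(9w^3 + 18w^2 + 23w + 11)

The residues treated are {1, 0}, so the missing case is n ≡ 2 (mod 3); write n = 3w+2.
Then (3w+2)^3 + 11(3w+2) + 3 = 27w^3 + 54w^2 + 69w + 33 = 3(9w^3 + 18w^2 + 23w + 11).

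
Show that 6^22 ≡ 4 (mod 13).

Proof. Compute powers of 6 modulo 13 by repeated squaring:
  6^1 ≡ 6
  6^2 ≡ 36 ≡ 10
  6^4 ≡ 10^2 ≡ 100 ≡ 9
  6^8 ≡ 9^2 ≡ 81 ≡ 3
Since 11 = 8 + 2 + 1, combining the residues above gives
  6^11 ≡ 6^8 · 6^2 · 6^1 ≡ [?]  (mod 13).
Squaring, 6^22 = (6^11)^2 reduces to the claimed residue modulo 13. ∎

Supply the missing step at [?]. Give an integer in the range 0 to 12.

11

6^8 · 6^2 · 6^1 ≡ 3 · 10 · 6 = 180.
180 mod 13 = 11, so 6^11 ≡ 11 (mod 13).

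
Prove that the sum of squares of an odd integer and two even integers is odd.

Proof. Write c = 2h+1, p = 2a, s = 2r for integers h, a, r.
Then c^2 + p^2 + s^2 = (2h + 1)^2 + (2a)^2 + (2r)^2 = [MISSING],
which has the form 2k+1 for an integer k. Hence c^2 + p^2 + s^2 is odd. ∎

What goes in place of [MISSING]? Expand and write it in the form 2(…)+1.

(2h + 1)^2 + (2a)^2 + (2r)^2 = 4a^2 + 4h^2 + 4h + 4r^2 + 1
= 2(2a^2 + 2h^2 + 2h + 2r^2) + 1.
Since 2a^2 + 2h^2 + 2h + 2r^2 is an integer, the sum of squares is of the form 2k+1 for an integer k.

2(2a^2 + 2h^2 + 2h + 2r^2) + 1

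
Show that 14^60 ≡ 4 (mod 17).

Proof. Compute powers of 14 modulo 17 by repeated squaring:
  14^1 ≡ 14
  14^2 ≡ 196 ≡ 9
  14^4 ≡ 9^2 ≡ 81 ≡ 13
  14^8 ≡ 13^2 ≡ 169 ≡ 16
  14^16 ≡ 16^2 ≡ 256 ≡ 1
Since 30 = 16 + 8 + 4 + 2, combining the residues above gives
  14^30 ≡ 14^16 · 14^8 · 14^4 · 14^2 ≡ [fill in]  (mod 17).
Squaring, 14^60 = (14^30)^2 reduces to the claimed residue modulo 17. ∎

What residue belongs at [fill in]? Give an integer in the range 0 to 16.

2

14^16 · 14^8 · 14^4 · 14^2 ≡ 1 · 16 · 13 · 9 = 1872.
1872 mod 17 = 2, so 14^30 ≡ 2 (mod 17).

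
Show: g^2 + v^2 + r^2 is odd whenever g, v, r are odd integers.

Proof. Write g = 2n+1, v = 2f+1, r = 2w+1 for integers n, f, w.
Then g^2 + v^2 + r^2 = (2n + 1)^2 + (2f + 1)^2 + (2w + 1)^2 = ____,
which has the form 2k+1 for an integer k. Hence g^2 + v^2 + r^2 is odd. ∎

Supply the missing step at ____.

(2n + 1)^2 + (2f + 1)^2 + (2w + 1)^2 = 4f^2 + 4f + 4n^2 + 4n + 4w^2 + 4w + 3
= 2(2f^2 + 2f + 2n^2 + 2n + 2w^2 + 2w + 1) + 1.
Since 2f^2 + 2f + 2n^2 + 2n + 2w^2 + 2w + 1 is an integer, the sum of squares is of the form 2k+1 for an integer k.

2(2f^2 + 2f + 2n^2 + 2n + 2w^2 + 2w + 1) + 1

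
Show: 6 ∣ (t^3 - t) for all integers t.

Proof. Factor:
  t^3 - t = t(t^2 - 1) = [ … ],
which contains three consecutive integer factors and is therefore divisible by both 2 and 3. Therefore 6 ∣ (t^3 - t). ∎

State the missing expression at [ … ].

t(t^2 - 1) = t(t - 1)(t + 1) = (t - 1)t(t + 1).
These three factors are consecutive integers, so their product is divisible by 6.

(t - 1)t(t + 1)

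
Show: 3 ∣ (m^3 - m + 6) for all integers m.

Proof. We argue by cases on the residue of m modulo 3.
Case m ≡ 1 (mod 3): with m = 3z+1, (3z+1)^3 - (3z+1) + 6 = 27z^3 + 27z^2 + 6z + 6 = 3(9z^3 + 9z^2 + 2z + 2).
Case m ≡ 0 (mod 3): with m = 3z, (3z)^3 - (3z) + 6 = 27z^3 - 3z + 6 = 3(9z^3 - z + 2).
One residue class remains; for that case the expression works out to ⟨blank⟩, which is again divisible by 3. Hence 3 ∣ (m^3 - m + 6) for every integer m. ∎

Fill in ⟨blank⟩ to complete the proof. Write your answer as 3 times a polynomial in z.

Only m ≡ 2 (mod 3) is unaccounted for. Put m = 3z+2:
(3z+2)^3 - (3z+2) + 6 expands to 27z^3 + 54z^2 + 33z + 12,
and factoring out 3 leaves 3(9z^3 + 18z^2 + 11z + 4).

3(9z^3 + 18z^2 + 11z + 4)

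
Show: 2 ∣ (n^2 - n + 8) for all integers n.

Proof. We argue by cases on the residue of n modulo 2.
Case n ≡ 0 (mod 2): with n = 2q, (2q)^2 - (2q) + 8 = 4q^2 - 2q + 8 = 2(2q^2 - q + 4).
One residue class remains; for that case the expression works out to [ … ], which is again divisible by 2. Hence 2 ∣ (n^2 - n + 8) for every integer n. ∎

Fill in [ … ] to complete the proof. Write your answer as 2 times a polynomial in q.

Only n ≡ 1 (mod 2) is unaccounted for. Put n = 2q+1:
(2q+1)^2 - (2q+1) + 8 expands to 4q^2 + 2q + 8,
and factoring out 2 leaves 2(2q^2 + q + 4).

2(2q^2 + q + 4)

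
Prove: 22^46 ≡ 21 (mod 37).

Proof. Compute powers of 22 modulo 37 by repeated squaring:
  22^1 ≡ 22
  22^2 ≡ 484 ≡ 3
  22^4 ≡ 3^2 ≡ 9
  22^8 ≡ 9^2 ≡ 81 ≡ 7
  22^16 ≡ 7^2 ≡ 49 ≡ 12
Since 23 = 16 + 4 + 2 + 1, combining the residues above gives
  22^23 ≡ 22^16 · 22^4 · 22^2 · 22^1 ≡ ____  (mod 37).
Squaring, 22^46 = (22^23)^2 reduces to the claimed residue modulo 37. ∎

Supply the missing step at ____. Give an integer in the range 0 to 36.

24

22^16 · 22^4 · 22^2 · 22^1 ≡ 12 · 9 · 3 · 22 = 7128.
7128 mod 37 = 24, so 22^23 ≡ 24 (mod 37).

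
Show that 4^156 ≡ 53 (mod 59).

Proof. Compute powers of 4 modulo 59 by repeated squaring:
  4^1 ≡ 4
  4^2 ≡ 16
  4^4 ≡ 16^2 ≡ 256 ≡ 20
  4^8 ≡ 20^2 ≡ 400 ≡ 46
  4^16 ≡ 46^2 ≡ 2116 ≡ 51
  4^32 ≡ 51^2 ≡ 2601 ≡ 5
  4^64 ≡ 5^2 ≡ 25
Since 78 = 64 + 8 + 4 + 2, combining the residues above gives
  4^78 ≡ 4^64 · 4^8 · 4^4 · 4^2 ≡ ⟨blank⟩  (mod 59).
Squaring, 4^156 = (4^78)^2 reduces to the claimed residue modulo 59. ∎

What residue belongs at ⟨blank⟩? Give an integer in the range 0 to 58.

17

Multiply the listed residues: 25 · 46 · 20 · 16 = 1150 → 23000 → 368000.
Reducing modulo 59: 368000 = 6237·59 + 17, so 4^78 ≡ 17.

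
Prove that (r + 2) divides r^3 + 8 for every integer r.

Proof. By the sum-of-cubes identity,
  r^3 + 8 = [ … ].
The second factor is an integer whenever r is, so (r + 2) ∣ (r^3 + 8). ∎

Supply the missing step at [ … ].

Polynomial division of r^3 + 8 by r + 2 leaves remainder 0 and quotient r^2 - 2r + 4.
Hence r^3 + 8 = (r + 2)(r^2 - 2r + 4).

(r + 2)(r^2 - 2r + 4)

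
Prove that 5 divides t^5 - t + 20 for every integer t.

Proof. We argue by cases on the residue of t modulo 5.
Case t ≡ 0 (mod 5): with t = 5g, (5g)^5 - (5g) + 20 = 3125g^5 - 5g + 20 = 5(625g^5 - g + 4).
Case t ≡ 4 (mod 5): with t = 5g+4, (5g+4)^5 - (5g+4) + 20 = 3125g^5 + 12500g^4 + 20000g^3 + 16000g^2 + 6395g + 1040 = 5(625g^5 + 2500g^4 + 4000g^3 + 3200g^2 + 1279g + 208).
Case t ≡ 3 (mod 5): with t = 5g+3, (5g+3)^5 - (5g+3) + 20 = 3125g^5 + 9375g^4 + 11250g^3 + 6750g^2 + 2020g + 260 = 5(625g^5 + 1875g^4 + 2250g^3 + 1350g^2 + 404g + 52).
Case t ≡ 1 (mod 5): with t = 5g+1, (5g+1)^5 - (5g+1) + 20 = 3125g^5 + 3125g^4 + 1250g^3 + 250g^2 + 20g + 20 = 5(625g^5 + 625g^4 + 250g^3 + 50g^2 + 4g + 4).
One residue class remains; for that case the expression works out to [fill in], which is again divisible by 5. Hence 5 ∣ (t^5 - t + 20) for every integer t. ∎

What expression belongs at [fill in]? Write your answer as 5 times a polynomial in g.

The residues treated are {0, 4, 3, 1}, so the missing case is t ≡ 2 (mod 5); write t = 5g+2.
Then (5g+2)^5 - (5g+2) + 20 = 3125g^5 + 6250g^4 + 5000g^3 + 2000g^2 + 395g + 50 = 5(625g^5 + 1250g^4 + 1000g^3 + 400g^2 + 79g + 10).

5(625g^5 + 1250g^4 + 1000g^3 + 400g^2 + 79g + 10)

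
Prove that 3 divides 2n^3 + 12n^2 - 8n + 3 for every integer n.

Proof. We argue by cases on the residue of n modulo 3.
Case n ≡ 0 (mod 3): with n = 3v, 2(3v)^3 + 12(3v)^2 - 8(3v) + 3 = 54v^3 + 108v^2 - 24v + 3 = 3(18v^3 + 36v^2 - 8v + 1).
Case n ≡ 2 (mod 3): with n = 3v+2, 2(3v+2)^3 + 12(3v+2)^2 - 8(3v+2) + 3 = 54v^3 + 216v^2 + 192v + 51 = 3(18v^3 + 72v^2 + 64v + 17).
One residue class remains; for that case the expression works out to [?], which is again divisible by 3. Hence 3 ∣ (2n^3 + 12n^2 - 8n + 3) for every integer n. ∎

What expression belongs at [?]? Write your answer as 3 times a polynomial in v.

3(18v^3 + 54v^2 + 22v + 3)

The residues treated are {0, 2}, so the missing case is n ≡ 1 (mod 3); write n = 3v+1.
Then 2(3v+1)^3 + 12(3v+1)^2 - 8(3v+1) + 3 = 54v^3 + 162v^2 + 66v + 9 = 3(18v^3 + 54v^2 + 22v + 3).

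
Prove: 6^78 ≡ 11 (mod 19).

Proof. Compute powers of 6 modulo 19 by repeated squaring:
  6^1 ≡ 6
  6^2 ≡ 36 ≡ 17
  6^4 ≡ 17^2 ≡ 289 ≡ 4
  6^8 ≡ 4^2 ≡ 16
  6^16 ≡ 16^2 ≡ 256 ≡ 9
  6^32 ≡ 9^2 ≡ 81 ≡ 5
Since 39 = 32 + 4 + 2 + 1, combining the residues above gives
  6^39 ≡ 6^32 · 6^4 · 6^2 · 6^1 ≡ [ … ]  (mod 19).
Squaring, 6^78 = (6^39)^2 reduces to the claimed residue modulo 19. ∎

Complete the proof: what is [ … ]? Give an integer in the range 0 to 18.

7

6^32 · 6^4 · 6^2 · 6^1 ≡ 5 · 4 · 17 · 6 = 2040.
2040 mod 19 = 7, so 6^39 ≡ 7 (mod 19).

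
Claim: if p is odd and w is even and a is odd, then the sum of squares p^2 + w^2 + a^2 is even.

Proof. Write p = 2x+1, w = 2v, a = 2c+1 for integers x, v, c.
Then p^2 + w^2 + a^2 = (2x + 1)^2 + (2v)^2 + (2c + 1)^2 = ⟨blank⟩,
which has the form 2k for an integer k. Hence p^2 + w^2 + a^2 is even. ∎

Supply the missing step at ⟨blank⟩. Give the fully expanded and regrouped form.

2(2c^2 + 2c + 2v^2 + 2x^2 + 2x + 1)

(2x + 1)^2 + (2v)^2 + (2c + 1)^2 = 4c^2 + 4c + 4v^2 + 4x^2 + 4x + 2
= 2(2c^2 + 2c + 2v^2 + 2x^2 + 2x + 1).
Since 2c^2 + 2c + 2v^2 + 2x^2 + 2x + 1 is an integer, the sum of squares is of the form 2k for an integer k.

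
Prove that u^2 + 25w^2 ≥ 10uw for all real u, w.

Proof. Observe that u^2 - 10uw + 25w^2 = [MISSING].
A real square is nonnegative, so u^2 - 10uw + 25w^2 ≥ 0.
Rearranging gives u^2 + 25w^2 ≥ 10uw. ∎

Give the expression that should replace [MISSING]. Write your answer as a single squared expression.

The leading and trailing coefficients are 1^2 and 5^2, and 10 = 2·1·5, so the trinomial is (u - 5w)^2.
Hence u^2 - 10uw + 25w^2 ≥ 0.

(u - 5w)^2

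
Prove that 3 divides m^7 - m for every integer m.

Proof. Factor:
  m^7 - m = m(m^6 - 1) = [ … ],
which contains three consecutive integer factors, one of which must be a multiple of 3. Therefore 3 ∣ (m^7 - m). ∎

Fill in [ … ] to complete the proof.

(m - 1)m(m + 1)(m^4 + m^2 + 1)

m^6 - 1 = (m^2 - 1)(m^4 + m^2 + 1), and m^2 - 1 = (m-1)(m+1).
So m(m^6 - 1) = (m - 1)m(m + 1)(m^4 + m^2 + 1).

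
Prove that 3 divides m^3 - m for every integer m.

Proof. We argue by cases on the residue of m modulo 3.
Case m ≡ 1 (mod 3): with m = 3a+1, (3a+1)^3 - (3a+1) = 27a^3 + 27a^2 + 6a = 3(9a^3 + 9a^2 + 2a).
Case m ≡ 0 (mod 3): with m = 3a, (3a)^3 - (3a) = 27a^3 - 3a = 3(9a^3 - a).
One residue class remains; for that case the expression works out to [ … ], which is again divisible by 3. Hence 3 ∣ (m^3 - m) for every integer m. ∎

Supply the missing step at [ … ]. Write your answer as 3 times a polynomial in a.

3(9a^3 + 18a^2 + 11a + 2)

Only m ≡ 2 (mod 3) is unaccounted for. Put m = 3a+2:
(3a+2)^3 - (3a+2) expands to 27a^3 + 54a^2 + 33a + 6,
and factoring out 3 leaves 3(9a^3 + 18a^2 + 11a + 2).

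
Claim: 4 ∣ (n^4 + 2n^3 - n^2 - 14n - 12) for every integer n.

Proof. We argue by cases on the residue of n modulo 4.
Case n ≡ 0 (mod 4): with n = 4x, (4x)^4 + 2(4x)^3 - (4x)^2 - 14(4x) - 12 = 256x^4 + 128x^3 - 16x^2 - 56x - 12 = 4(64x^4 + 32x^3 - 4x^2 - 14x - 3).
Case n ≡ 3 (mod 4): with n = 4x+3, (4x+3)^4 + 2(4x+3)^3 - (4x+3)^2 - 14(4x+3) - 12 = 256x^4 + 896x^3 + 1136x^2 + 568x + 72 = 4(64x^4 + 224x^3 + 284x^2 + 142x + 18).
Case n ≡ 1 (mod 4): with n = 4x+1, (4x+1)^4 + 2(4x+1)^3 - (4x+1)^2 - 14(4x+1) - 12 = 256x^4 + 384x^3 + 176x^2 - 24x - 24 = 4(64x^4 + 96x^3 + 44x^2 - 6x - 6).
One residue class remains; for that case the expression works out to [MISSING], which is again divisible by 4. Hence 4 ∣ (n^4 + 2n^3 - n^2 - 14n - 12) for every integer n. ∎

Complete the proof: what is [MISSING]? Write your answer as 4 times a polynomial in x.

4(64x^4 + 160x^3 + 140x^2 + 38x - 3)

The residues treated are {0, 3, 1}, so the missing case is n ≡ 2 (mod 4); write n = 4x+2.
Then (4x+2)^4 + 2(4x+2)^3 - (4x+2)^2 - 14(4x+2) - 12 = 256x^4 + 640x^3 + 560x^2 + 152x - 12 = 4(64x^4 + 160x^3 + 140x^2 + 38x - 3).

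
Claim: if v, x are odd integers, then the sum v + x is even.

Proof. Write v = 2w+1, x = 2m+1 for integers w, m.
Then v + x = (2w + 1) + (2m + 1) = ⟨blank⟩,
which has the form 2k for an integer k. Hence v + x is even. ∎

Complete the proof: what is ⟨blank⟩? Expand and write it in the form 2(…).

2(m + w + 1)

Expanding: (2w + 1) + (2m + 1) = 2m + 2w + 2.
Every term is even; pulling out the factor of 2 gives 2(m + w + 1).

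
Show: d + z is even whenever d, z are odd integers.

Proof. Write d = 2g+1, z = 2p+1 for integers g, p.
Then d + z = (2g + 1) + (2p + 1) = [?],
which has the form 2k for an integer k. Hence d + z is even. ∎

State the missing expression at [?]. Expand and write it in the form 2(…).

2(g + p + 1)

Expanding: (2g + 1) + (2p + 1) = 2g + 2p + 2.
Every term is even; pulling out the factor of 2 gives 2(g + p + 1).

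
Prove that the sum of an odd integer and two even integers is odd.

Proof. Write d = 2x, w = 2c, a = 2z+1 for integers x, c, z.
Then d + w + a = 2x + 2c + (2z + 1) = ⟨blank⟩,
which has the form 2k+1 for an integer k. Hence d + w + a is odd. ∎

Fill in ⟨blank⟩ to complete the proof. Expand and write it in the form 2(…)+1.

2x + 2c + (2z + 1) = 2c + 2x + 2z + 1
= 2(c + x + z) + 1.
Since c + x + z is an integer, the sum is of the form 2k+1 for an integer k.

2(c + x + z) + 1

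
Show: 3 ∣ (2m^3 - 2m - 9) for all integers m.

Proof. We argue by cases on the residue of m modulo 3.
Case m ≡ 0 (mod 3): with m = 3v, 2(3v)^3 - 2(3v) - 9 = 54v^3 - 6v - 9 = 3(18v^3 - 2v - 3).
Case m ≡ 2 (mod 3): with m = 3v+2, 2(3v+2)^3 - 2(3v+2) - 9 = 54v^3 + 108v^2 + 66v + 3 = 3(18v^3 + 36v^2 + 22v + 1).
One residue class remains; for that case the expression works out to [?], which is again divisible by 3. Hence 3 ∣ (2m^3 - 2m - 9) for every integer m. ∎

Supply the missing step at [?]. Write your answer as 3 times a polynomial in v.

The residues treated are {0, 2}, so the missing case is m ≡ 1 (mod 3); write m = 3v+1.
Then 2(3v+1)^3 - 2(3v+1) - 9 = 54v^3 + 54v^2 + 12v - 9 = 3(18v^3 + 18v^2 + 4v - 3).

3(18v^3 + 18v^2 + 4v - 3)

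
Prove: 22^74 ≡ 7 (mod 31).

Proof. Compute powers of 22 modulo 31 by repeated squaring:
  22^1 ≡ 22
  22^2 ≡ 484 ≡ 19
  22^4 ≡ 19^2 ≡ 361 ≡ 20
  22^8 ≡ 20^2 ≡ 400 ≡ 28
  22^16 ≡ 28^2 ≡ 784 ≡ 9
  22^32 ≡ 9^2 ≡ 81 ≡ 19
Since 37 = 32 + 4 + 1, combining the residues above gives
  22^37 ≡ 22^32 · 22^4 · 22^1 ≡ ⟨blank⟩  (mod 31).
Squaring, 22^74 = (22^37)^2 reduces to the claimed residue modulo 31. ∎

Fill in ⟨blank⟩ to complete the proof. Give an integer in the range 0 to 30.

21

Multiply the listed residues: 19 · 20 · 22 = 380 → 8360.
Reducing modulo 31: 8360 = 269·31 + 21, so 22^37 ≡ 21.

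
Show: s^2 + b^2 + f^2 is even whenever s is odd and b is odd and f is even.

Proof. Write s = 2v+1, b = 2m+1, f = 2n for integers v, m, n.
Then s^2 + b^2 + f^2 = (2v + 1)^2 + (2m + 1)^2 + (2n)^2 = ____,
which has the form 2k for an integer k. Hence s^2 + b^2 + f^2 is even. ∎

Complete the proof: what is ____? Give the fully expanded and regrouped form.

2(2m^2 + 2m + 2n^2 + 2v^2 + 2v + 1)

(2v + 1)^2 + (2m + 1)^2 + (2n)^2 = 4m^2 + 4m + 4n^2 + 4v^2 + 4v + 2
= 2(2m^2 + 2m + 2n^2 + 2v^2 + 2v + 1).
Since 2m^2 + 2m + 2n^2 + 2v^2 + 2v + 1 is an integer, the sum of squares is of the form 2k for an integer k.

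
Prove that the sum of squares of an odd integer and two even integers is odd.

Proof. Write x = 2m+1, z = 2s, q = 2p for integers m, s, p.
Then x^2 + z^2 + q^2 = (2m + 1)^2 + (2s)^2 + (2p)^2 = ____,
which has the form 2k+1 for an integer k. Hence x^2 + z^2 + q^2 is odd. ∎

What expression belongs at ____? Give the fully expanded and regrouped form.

2(2m^2 + 2m + 2p^2 + 2s^2) + 1

(2m + 1)^2 + (2s)^2 + (2p)^2 = 4m^2 + 4m + 4p^2 + 4s^2 + 1
= 2(2m^2 + 2m + 2p^2 + 2s^2) + 1.
Since 2m^2 + 2m + 2p^2 + 2s^2 is an integer, the sum of squares is of the form 2k+1 for an integer k.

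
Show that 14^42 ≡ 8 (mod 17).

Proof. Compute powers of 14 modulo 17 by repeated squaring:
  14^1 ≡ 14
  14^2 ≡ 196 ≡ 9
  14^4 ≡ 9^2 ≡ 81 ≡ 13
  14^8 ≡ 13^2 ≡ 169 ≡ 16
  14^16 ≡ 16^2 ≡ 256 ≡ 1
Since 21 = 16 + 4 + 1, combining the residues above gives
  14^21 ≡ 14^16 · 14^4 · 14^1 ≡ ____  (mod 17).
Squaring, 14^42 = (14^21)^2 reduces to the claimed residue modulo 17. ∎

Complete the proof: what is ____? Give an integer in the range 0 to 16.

12

14^16 · 14^4 · 14^1 ≡ 1 · 13 · 14 = 182.
182 mod 17 = 12, so 14^21 ≡ 12 (mod 17).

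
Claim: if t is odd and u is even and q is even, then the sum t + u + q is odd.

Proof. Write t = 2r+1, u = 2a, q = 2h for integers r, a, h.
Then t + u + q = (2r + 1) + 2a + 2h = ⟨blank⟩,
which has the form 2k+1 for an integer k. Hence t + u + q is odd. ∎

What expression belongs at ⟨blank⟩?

2(a + h + r) + 1

Expanding: (2r + 1) + 2a + 2h = 2a + 2h + 2r + 1.
Every term except the constant is even, so this is 2(a + h + r) + 1,
and a + h + r ∈ ℤ gives the required form.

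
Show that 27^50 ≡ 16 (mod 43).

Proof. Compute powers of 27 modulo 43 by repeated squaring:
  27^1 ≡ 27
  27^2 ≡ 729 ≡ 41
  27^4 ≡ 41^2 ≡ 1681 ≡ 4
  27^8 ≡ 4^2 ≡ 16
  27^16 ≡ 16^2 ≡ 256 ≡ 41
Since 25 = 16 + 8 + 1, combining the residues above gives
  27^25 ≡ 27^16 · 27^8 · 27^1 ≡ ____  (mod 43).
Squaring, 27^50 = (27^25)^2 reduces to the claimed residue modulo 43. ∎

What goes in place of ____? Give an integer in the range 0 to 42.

39

Multiply the listed residues: 41 · 16 · 27 = 656 → 17712.
Reducing modulo 43: 17712 = 411·43 + 39, so 27^25 ≡ 39.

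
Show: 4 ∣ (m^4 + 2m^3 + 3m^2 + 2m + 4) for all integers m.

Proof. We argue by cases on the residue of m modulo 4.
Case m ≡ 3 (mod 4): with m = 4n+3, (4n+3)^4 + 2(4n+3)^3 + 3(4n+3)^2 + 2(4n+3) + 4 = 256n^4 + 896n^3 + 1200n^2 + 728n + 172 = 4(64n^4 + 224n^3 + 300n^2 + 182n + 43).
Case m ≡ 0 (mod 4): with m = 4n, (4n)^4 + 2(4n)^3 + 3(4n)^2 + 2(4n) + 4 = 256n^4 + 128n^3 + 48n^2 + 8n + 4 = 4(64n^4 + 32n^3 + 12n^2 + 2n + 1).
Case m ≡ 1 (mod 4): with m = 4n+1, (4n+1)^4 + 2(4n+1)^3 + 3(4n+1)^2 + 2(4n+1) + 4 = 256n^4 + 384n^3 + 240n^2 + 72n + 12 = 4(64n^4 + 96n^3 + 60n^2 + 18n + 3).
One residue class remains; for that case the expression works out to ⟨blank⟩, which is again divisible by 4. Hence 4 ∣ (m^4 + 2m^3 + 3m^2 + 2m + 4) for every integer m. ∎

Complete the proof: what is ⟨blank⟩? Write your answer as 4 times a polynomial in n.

The residues treated are {3, 0, 1}, so the missing case is m ≡ 2 (mod 4); write m = 4n+2.
Then (4n+2)^4 + 2(4n+2)^3 + 3(4n+2)^2 + 2(4n+2) + 4 = 256n^4 + 640n^3 + 624n^2 + 280n + 52 = 4(64n^4 + 160n^3 + 156n^2 + 70n + 13).

4(64n^4 + 160n^3 + 156n^2 + 70n + 13)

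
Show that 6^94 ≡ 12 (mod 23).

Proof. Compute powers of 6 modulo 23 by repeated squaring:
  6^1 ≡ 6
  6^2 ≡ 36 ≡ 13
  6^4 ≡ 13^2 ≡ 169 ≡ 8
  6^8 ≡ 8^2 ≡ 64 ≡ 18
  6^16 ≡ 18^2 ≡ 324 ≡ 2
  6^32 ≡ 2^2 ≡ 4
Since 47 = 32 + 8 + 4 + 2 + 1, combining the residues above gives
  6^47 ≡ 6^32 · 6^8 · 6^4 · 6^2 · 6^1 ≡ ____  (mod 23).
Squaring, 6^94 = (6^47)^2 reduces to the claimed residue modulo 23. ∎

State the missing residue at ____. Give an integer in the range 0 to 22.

9

Multiply the listed residues: 4 · 18 · 8 · 13 · 6 = 72 → 576 → 7488 → 44928.
Reducing modulo 23: 44928 = 1953·23 + 9, so 6^47 ≡ 9.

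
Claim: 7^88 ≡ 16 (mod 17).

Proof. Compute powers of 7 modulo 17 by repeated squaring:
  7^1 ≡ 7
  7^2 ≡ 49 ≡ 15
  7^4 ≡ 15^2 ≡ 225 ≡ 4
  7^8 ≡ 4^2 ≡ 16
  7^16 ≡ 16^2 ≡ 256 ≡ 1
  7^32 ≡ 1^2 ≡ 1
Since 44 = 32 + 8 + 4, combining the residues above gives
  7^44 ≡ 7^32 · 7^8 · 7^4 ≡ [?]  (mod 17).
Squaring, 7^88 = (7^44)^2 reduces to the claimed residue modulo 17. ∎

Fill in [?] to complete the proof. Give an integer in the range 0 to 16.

13

7^32 · 7^8 · 7^4 ≡ 1 · 16 · 4 = 64.
64 mod 17 = 13, so 7^44 ≡ 13 (mod 17).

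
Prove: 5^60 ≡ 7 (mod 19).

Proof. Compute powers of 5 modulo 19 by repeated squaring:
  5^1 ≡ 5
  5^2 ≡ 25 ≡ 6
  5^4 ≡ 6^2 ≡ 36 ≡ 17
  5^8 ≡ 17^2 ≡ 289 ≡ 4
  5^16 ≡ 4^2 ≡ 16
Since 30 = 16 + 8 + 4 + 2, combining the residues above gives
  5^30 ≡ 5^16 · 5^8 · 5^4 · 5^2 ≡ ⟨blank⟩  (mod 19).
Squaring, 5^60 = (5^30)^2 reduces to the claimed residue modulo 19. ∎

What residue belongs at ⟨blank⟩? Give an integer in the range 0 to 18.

11

5^16 · 5^8 · 5^4 · 5^2 ≡ 16 · 4 · 17 · 6 = 6528.
6528 mod 19 = 11, so 5^30 ≡ 11 (mod 19).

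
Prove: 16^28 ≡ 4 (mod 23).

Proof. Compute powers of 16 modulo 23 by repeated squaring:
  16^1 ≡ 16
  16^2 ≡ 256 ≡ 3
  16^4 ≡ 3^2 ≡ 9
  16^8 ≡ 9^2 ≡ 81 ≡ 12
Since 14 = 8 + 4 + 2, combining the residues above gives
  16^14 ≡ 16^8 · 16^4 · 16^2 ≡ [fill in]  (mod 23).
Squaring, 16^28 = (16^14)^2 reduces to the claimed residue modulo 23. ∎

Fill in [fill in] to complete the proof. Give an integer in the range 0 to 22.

Multiply the listed residues: 12 · 9 · 3 = 108 → 324.
Reducing modulo 23: 324 = 14·23 + 2, so 16^14 ≡ 2.

2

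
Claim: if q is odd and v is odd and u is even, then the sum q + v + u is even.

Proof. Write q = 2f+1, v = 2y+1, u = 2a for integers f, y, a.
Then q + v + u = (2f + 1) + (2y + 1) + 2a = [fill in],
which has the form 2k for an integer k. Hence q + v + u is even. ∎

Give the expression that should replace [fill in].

2(a + f + y + 1)

(2f + 1) + (2y + 1) + 2a = 2a + 2f + 2y + 2
= 2(a + f + y + 1).
Since a + f + y + 1 is an integer, the sum is of the form 2k for an integer k.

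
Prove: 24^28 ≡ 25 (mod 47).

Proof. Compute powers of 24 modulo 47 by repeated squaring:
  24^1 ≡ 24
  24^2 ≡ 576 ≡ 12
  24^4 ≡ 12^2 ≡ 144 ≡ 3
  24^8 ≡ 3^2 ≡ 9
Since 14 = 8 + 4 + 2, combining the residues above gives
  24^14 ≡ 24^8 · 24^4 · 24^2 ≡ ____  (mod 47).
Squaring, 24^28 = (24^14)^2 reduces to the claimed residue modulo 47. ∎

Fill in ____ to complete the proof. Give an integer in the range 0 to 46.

42

24^8 · 24^4 · 24^2 ≡ 9 · 3 · 12 = 324.
324 mod 47 = 42, so 24^14 ≡ 42 (mod 47).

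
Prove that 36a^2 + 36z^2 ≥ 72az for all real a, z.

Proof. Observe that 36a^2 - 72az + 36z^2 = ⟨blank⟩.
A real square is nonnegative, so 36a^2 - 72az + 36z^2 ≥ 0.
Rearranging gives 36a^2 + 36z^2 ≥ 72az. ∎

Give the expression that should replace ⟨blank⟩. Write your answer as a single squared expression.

The leading and trailing coefficients are 6^2 and 6^2, and 72 = 2·6·6, so the trinomial is (6a - 6z)^2.
Hence 36a^2 - 72az + 36z^2 ≥ 0.

(6a - 6z)^2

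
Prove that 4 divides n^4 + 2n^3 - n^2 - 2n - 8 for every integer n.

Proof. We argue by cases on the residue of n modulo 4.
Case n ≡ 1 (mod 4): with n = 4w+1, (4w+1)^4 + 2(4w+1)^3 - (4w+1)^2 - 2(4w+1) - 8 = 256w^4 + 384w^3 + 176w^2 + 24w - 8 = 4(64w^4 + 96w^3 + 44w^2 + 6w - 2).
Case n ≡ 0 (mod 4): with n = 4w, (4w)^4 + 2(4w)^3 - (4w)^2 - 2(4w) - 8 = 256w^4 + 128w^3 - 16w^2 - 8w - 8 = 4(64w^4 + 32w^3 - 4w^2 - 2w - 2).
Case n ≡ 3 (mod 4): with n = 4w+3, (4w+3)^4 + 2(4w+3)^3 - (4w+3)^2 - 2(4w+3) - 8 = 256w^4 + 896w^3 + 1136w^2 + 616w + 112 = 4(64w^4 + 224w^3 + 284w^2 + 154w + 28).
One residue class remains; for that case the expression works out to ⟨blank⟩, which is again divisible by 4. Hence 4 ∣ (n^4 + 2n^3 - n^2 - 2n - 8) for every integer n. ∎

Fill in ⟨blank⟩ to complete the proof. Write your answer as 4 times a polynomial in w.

Only n ≡ 2 (mod 4) is unaccounted for. Put n = 4w+2:
(4w+2)^4 + 2(4w+2)^3 - (4w+2)^2 - 2(4w+2) - 8 expands to 256w^4 + 640w^3 + 560w^2 + 200w + 16,
and factoring out 4 leaves 4(64w^4 + 160w^3 + 140w^2 + 50w + 4).

4(64w^4 + 160w^3 + 140w^2 + 50w + 4)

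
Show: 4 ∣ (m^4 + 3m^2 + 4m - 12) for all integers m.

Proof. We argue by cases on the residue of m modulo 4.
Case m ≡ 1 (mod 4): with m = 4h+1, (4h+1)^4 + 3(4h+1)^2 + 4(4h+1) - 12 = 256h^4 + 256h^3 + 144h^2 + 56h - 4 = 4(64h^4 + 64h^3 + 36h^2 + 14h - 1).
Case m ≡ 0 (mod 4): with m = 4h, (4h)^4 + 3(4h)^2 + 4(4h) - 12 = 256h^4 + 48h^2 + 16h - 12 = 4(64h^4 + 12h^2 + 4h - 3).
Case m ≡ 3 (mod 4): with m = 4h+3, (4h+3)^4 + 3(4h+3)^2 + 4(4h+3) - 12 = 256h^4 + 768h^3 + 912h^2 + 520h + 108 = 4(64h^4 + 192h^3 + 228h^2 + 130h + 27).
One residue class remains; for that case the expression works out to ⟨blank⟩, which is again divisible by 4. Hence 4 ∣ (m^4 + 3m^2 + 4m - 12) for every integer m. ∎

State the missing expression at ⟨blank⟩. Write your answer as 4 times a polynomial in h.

Only m ≡ 2 (mod 4) is unaccounted for. Put m = 4h+2:
(4h+2)^4 + 3(4h+2)^2 + 4(4h+2) - 12 expands to 256h^4 + 512h^3 + 432h^2 + 192h + 24,
and factoring out 4 leaves 4(64h^4 + 128h^3 + 108h^2 + 48h + 6).

4(64h^4 + 128h^3 + 108h^2 + 48h + 6)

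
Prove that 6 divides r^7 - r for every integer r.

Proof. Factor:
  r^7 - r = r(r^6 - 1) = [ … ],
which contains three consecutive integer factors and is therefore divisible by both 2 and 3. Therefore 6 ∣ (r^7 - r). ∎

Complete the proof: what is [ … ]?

(r - 1)r(r + 1)(r^4 + r^2 + 1)

r^6 - 1 = (r^2 - 1)(r^4 + r^2 + 1), and r^2 - 1 = (r-1)(r+1).
So r(r^6 - 1) = (r - 1)r(r + 1)(r^4 + r^2 + 1).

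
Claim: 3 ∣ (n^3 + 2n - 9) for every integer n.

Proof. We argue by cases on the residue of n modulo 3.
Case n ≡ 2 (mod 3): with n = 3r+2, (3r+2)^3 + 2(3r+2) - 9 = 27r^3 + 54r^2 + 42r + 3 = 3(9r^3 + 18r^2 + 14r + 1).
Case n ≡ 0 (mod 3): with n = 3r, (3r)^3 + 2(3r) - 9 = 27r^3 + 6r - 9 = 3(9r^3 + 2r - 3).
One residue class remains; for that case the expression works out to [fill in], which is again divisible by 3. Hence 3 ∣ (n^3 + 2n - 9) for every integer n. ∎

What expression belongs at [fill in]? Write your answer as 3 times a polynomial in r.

Only n ≡ 1 (mod 3) is unaccounted for. Put n = 3r+1:
(3r+1)^3 + 2(3r+1) - 9 expands to 27r^3 + 27r^2 + 15r - 6,
and factoring out 3 leaves 3(9r^3 + 9r^2 + 5r - 2).

3(9r^3 + 9r^2 + 5r - 2)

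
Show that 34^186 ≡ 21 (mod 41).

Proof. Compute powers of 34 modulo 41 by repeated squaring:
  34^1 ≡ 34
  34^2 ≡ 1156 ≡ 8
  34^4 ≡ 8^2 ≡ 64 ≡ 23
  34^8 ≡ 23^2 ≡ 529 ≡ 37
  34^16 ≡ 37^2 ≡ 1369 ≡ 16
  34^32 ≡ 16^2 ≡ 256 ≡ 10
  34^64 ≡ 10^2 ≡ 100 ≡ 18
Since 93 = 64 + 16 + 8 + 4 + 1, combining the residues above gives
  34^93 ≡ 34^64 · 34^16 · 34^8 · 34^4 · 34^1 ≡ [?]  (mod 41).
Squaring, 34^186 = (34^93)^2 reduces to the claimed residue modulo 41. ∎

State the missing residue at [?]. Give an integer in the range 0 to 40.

29

34^64 · 34^16 · 34^8 · 34^4 · 34^1 ≡ 18 · 16 · 37 · 23 · 34 = 8332992.
8332992 mod 41 = 29, so 34^93 ≡ 29 (mod 41).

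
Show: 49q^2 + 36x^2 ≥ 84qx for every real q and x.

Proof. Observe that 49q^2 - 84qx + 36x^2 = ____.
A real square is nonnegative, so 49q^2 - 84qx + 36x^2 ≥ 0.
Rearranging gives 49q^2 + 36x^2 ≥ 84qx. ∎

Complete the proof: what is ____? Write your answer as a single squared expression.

(7q - 6x)^2

The leading and trailing coefficients are 7^2 and 6^2, and 84 = 2·7·6, so the trinomial is (7q - 6x)^2.
Hence 49q^2 - 84qx + 36x^2 ≥ 0.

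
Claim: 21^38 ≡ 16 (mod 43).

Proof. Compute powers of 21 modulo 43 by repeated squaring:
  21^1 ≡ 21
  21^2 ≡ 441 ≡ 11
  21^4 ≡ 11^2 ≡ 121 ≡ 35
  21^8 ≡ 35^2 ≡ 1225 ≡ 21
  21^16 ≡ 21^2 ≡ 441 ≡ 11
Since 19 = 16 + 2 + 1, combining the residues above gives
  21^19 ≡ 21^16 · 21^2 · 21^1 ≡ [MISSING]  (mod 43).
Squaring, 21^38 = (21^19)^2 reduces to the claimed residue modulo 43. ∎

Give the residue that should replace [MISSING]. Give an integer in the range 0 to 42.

Multiply the listed residues: 11 · 11 · 21 = 121 → 2541.
Reducing modulo 43: 2541 = 59·43 + 4, so 21^19 ≡ 4.

4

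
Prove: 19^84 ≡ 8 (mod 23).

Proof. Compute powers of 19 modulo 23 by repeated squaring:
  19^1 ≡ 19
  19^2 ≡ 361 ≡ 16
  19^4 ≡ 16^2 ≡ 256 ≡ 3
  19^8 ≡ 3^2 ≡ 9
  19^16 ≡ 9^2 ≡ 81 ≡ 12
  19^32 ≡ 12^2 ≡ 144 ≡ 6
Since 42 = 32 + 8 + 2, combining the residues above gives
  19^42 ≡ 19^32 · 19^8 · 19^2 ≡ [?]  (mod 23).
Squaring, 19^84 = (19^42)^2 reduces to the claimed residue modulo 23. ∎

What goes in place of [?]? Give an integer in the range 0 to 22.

13

19^32 · 19^8 · 19^2 ≡ 6 · 9 · 16 = 864.
864 mod 23 = 13, so 19^42 ≡ 13 (mod 23).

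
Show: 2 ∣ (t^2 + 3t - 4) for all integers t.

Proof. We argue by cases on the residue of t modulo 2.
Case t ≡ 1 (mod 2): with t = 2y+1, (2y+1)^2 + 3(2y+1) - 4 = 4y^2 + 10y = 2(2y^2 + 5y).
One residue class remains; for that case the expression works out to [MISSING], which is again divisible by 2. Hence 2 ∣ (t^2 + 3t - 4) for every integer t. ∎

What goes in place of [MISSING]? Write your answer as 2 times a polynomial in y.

The residues treated are {1}, so the missing case is t ≡ 0 (mod 2); write t = 2y.
Then (2y)^2 + 3(2y) - 4 = 4y^2 + 6y - 4 = 2(2y^2 + 3y - 2).

2(2y^2 + 3y - 2)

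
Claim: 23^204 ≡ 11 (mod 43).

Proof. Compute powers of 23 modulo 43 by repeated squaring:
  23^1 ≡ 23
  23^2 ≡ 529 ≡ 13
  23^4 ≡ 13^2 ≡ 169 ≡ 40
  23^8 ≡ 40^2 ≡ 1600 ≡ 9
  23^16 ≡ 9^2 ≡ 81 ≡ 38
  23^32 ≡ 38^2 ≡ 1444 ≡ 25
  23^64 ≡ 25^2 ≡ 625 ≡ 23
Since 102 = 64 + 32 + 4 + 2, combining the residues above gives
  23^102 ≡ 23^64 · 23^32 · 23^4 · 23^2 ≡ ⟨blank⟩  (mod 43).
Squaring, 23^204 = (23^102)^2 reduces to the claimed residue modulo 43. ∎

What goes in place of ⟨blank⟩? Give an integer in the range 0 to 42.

21

23^64 · 23^32 · 23^4 · 23^2 ≡ 23 · 25 · 40 · 13 = 299000.
299000 mod 43 = 21, so 23^102 ≡ 21 (mod 43).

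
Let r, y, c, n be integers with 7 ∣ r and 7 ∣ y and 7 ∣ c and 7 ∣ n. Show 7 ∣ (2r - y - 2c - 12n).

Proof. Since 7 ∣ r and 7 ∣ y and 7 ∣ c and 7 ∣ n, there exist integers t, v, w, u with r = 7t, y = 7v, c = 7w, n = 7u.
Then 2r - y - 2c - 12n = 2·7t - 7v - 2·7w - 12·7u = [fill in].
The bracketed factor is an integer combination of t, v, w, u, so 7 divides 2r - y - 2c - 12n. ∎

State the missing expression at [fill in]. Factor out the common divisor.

Pull the common 7 out of every term: 2·7t - 7v - 2·7w - 12·7u = 7(2t - 12u - v - 2w).
2t - 12u - v - 2w is an integer, which exhibits the divisibility.

7(2t - 12u - v - 2w)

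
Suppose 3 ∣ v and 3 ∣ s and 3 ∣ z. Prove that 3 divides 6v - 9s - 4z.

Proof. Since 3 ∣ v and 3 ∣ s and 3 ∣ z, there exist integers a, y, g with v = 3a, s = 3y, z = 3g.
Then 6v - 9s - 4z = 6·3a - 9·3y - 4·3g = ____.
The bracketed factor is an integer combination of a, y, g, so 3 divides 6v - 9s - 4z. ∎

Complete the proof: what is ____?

Each term has a factor of 3: 6·3a - 9·3y - 4·3g = 3·(6a - 4g - 9y).
Since 6a - 4g - 9y is an integer, 3 ∣ (6v - 9s - 4z).

3(6a - 4g - 9y)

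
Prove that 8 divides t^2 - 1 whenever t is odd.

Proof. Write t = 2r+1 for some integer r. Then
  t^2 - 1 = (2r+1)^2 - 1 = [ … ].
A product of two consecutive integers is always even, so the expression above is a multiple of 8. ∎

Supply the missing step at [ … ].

(2r+1)^2 - 1 = 4r^2 + 4r + 1 - 1 = 4r^2 + 4r = 4r(r+1).
Since r and r+1 are consecutive, r(r+1) is even, and 4·(even) is a multiple of 8.

4r(r + 1)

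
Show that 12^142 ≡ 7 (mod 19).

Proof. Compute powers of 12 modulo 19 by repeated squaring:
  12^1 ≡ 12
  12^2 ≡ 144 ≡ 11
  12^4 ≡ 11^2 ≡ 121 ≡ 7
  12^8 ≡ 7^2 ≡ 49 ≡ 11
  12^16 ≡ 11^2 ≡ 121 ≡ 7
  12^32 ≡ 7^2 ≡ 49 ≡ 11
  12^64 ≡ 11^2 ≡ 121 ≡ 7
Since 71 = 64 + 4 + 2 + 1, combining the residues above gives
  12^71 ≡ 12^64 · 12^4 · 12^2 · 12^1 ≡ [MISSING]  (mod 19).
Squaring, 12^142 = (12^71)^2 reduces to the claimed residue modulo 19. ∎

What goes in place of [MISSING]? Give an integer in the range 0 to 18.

Multiply the listed residues: 7 · 7 · 11 · 12 = 49 → 539 → 6468.
Reducing modulo 19: 6468 = 340·19 + 8, so 12^71 ≡ 8.

8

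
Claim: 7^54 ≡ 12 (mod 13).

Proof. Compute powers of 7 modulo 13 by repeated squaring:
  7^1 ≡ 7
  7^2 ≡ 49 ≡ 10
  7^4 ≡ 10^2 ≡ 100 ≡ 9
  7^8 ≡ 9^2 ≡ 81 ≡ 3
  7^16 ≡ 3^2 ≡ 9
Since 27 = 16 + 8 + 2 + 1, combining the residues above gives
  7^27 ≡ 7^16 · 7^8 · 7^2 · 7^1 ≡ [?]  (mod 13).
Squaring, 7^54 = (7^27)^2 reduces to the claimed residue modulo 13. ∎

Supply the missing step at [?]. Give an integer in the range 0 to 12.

7^16 · 7^8 · 7^2 · 7^1 ≡ 9 · 3 · 10 · 7 = 1890.
1890 mod 13 = 5, so 7^27 ≡ 5 (mod 13).

5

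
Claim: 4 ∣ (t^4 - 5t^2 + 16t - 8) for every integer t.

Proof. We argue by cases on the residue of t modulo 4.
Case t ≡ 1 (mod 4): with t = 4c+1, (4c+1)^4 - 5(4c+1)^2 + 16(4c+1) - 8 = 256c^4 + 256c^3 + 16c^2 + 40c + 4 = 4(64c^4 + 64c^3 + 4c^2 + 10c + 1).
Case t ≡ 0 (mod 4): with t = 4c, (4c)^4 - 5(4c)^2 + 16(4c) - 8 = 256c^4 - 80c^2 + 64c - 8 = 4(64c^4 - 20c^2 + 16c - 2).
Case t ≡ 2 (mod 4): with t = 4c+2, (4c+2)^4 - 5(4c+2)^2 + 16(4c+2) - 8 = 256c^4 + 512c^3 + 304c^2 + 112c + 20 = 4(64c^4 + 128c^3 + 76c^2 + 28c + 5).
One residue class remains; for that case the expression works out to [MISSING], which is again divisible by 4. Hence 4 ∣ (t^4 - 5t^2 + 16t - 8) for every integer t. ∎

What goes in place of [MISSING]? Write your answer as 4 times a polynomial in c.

4(64c^4 + 192c^3 + 196c^2 + 94c + 19)

The residues treated are {1, 0, 2}, so the missing case is t ≡ 3 (mod 4); write t = 4c+3.
Then (4c+3)^4 - 5(4c+3)^2 + 16(4c+3) - 8 = 256c^4 + 768c^3 + 784c^2 + 376c + 76 = 4(64c^4 + 192c^3 + 196c^2 + 94c + 19).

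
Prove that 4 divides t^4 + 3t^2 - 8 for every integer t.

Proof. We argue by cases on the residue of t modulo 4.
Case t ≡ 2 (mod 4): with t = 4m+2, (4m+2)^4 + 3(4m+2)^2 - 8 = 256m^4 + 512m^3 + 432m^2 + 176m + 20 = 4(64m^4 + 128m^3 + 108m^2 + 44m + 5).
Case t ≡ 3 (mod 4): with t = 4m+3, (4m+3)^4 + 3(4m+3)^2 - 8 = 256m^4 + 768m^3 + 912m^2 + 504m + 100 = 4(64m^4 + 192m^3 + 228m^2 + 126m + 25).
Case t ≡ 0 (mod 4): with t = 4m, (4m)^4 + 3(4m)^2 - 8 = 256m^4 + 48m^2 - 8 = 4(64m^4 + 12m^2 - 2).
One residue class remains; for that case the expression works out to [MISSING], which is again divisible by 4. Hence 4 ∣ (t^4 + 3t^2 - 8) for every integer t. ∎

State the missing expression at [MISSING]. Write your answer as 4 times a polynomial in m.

4(64m^4 + 64m^3 + 36m^2 + 10m - 1)

The residues treated are {2, 3, 0}, so the missing case is t ≡ 1 (mod 4); write t = 4m+1.
Then (4m+1)^4 + 3(4m+1)^2 - 8 = 256m^4 + 256m^3 + 144m^2 + 40m - 4 = 4(64m^4 + 64m^3 + 36m^2 + 10m - 1).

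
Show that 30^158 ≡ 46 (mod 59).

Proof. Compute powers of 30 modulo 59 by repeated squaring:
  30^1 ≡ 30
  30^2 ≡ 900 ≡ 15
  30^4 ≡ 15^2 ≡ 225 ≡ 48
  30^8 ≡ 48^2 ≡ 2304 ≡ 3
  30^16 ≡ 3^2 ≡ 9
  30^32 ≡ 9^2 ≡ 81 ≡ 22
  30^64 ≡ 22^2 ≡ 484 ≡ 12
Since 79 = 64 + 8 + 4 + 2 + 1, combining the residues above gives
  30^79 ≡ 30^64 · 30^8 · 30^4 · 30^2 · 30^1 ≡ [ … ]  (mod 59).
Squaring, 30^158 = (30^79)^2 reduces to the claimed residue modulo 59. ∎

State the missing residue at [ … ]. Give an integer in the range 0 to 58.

39

30^64 · 30^8 · 30^4 · 30^2 · 30^1 ≡ 12 · 3 · 48 · 15 · 30 = 777600.
777600 mod 59 = 39, so 30^79 ≡ 39 (mod 59).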